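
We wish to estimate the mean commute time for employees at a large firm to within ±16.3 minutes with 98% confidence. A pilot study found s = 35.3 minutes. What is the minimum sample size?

n = 26

For a mean, the margin of error is E = z·σ/√n, so n = (zσ/E)².
At 98% confidence, z = 2.326.
n = (2.326 × 35.3 / 16.3)² = 25.37
Round up: n = 26.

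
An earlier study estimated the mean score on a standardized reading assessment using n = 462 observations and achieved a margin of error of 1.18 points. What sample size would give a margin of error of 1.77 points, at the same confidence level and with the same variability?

Margin of error scales as 1/√n, so n₂ = n₁·(E₁/E₂)².
n₂ = 462 × (1.18/1.77)² = 462 × 0.4444 = 205.31
Round up: n₂ = 206.

n = 206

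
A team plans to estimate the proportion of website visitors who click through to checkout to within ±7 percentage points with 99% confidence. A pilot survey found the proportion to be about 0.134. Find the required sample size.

158

For a proportion with margin E = 0.07 at 99% confidence, z = 2.576.
n = p̂(1−p̂)(z/E)² = 0.134 × 0.866 × (2.576/0.07)² = 157.15
Round up: n = 158.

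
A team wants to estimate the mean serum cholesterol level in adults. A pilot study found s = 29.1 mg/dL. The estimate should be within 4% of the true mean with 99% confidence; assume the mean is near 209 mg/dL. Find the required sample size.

For a mean, the margin of error is E = z·σ/√n, so n = (zσ/E)².
At 99% confidence, z = 2.576.
E = 4% of 209 = 8.36 mg/dL.
n = (2.576 × 29.1 / 8.36)² = 80.40
Round up: n = 81.

81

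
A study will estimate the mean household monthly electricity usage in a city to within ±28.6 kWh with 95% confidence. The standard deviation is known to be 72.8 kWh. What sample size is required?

For a mean, the margin of error is E = z·σ/√n, so n = (zσ/E)².
At 95% confidence, z = 1.960.
n = (1.960 × 72.8 / 28.6)² = 24.89
Round up: n = 25.

n = 25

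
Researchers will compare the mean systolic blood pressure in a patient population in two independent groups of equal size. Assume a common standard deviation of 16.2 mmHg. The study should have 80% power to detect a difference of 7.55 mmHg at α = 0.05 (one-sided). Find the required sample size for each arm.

57 per group

For two equal groups, n per group = 2·((z_α + z_β)·σ/δ)².
z_α = 1.645; z_β = 0.842 (power 80%).
n = 2 × (2.487 × 16.2 / 7.55)² = 2 × 28.48 = 56.96
Round up: n = 57 per group.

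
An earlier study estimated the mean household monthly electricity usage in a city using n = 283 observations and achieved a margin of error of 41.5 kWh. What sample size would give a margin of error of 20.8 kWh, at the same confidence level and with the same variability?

n = 1127

Margin of error scales as 1/√n, so n₂ = n₁·(E₁/E₂)².
n₂ = 283 × (41.5/20.8)² = 283 × 3.981 = 1126.62
Round up: n₂ = 1127.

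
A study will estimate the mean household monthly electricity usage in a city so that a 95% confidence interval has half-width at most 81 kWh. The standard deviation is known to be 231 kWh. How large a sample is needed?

32

For a mean, the margin of error is E = z·σ/√n, so n = (zσ/E)².
At 95% confidence, z = 1.960.
n = (1.960 × 231 / 81)² = 31.24
Round up: n = 32.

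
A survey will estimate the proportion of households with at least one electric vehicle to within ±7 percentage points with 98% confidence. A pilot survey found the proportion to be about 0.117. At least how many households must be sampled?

115

For a proportion with margin E = 0.07 at 98% confidence, z = 2.326.
n = p̂(1−p̂)(z/E)² = 0.117 × 0.883 × (2.326/0.07)² = 114.07
Round up: n = 115.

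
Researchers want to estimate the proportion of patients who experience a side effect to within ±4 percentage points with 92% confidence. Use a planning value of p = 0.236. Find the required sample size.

346

For a proportion with margin E = 0.04 at 92% confidence, z = 1.751.
n = p̂(1−p̂)(z/E)² = 0.236 × 0.764 × (1.751/0.04)² = 345.51
Round up: n = 346.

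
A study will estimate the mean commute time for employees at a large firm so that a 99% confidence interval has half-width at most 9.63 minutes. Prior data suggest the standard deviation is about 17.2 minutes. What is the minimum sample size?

For a mean, the margin of error is E = z·σ/√n, so n = (zσ/E)².
At 99% confidence, z = 2.576.
n = (2.576 × 17.2 / 9.63)² = 21.17
Round up: n = 22.

n = 22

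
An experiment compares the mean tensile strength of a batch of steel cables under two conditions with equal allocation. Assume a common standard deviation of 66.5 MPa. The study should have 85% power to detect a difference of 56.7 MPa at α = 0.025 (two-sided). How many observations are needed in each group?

For two equal groups, n per group = 2·((z_{α/2} + z_β)·σ/δ)².
z_{α/2} = 2.241; z_β = 1.036 (power 85%).
n = 2 × (3.277 × 66.5 / 56.7)² = 2 × 14.77 = 29.54
Round up: n = 30 per group.

30 per group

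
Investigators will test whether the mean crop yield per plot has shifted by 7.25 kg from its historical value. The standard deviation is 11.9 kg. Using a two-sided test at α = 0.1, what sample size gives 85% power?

For a one-sample z-test, n = ((z_{α/2} + z_β)·σ/δ)².
z_{α/2} = 1.645 (two-sided α = 0.1); z_β = 1.036 (power 85% → β = 0.15).
n = (2.681 × 11.9 / 7.25)² = 19.36
Round up: n = 20.

20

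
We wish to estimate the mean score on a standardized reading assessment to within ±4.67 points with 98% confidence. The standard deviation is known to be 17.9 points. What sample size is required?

80

For a mean, the margin of error is E = z·σ/√n, so n = (zσ/E)².
At 98% confidence, z = 2.326.
n = (2.326 × 17.9 / 4.67)² = 79.49
Round up: n = 80.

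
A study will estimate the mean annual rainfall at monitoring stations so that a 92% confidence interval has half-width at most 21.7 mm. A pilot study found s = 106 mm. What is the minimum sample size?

74

For a mean, the margin of error is E = z·σ/√n, so n = (zσ/E)².
At 92% confidence, z = 1.751.
n = (1.751 × 106 / 21.7)² = 73.16
Round up: n = 74.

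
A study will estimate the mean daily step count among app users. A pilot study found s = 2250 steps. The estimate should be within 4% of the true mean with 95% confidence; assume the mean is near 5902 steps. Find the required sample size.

349

For a mean, the margin of error is E = z·σ/√n, so n = (zσ/E)².
At 95% confidence, z = 1.960.
E = 4% of 5902 = 236.1 steps.
n = (1.960 × 2250 / 236.1)² = 348.95
Round up: n = 349.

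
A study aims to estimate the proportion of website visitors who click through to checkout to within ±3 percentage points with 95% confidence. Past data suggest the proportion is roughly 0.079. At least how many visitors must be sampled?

For a proportion with margin E = 0.03 at 95% confidence, z = 1.960.
n = p̂(1−p̂)(z/E)² = 0.079 × 0.921 × (1.960/0.03)² = 310.57
Round up: n = 311.

n = 311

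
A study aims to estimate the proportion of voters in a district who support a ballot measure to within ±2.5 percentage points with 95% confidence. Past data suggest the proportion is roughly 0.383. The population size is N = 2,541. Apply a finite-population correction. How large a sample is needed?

925

For a proportion with margin E = 0.025 at 95% confidence, z = 1.960.
n = p̂(1−p̂)(z/E)² = 0.383 × 0.617 × (1.960/0.025)² = 1452.50 — call this n₀.
Finite-population correction with N = 2,541: n = n₀ / (1 + (n₀−1)/N) = 1452.50 / 1.571 = 924.57
Round up: n = 925.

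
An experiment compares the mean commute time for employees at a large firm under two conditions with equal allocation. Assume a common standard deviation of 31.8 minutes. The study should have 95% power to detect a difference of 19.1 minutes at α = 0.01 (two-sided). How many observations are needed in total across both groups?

For two equal groups, n per group = 2·((z_{α/2} + z_β)·σ/δ)².
z_{α/2} = 2.576; z_β = 1.645 (power 95%).
n = 2 × (4.221 × 31.8 / 19.1)² = 2 × 49.39 = 98.78
Round up: n = 99 per group.
Total across both groups: 2 × 99 = 198.

198 total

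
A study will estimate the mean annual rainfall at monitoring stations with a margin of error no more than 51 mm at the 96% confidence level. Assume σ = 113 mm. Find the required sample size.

For a mean, the margin of error is E = z·σ/√n, so n = (zσ/E)².
At 96% confidence, z = 2.054.
n = (2.054 × 113 / 51)² = 20.71
Round up: n = 21.

21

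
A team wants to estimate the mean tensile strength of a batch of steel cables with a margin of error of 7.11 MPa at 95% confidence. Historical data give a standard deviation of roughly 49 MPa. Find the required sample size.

For a mean, the margin of error is E = z·σ/√n, so n = (zσ/E)².
At 95% confidence, z = 1.960.
n = (1.960 × 49 / 7.11)² = 182.46
Round up: n = 183.

183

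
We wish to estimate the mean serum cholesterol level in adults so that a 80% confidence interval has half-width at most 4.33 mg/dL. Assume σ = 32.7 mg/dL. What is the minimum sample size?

For a mean, the margin of error is E = z·σ/√n, so n = (zσ/E)².
At 80% confidence, z = 1.282.
n = (1.282 × 32.7 / 4.33)² = 93.73
Round up: n = 94.

94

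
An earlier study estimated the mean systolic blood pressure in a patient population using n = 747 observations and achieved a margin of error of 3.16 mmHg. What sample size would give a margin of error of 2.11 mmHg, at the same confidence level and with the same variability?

Margin of error scales as 1/√n, so n₂ = n₁·(E₁/E₂)².
n₂ = 747 × (3.16/2.11)² = 747 × 2.243 = 1675.52
Round up: n₂ = 1676.

n = 1676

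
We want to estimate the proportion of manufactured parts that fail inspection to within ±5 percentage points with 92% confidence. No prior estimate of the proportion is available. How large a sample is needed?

307

For a proportion with margin E = 0.05 at 92% confidence, z = 1.751.
With no prior estimate, use p = 0.5, which maximizes p(1−p) at 0.25.
n = 0.25 × (z/E)² = 0.25 × (1.751/0.05)² = 306.60
Round up: n = 307.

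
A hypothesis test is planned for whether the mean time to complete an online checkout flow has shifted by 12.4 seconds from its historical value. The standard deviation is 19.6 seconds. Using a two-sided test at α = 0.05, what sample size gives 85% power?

n = 23

For a one-sample z-test, n = ((z_{α/2} + z_β)·σ/δ)².
z_{α/2} = 1.960 (two-sided α = 0.05); z_β = 1.036 (power 85% → β = 0.15).
n = (2.996 × 19.6 / 12.4)² = 22.43
Round up: n = 23.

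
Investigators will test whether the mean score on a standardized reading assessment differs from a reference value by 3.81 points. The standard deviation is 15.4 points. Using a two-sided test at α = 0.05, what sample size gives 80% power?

129

For a one-sample z-test, n = ((z_{α/2} + z_β)·σ/δ)².
z_{α/2} = 1.960 (two-sided α = 0.05); z_β = 0.842 (power 80% → β = 0.2).
n = (2.802 × 15.4 / 3.81)² = 128.27
Round up: n = 129.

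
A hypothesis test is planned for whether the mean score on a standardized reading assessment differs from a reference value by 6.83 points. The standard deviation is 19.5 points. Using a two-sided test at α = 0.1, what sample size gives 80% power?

n = 51

For a one-sample z-test, n = ((z_{α/2} + z_β)·σ/δ)².
z_{α/2} = 1.645 (two-sided α = 0.1); z_β = 0.842 (power 80% → β = 0.2).
n = (2.487 × 19.5 / 6.83)² = 50.42
Round up: n = 51.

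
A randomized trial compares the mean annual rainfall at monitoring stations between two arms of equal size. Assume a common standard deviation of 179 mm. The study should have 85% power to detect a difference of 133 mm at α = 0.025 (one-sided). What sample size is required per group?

For two equal groups, n per group = 2·((z_α + z_β)·σ/δ)².
z_α = 1.960; z_β = 1.036 (power 85%).
n = 2 × (2.996 × 179 / 133)² = 2 × 16.26 = 32.52
Round up: n = 33 per group.

33 per group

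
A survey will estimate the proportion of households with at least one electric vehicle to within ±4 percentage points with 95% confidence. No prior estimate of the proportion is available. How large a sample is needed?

For a proportion with margin E = 0.04 at 95% confidence, z = 1.960.
With no prior estimate, use p = 0.5, which maximizes p(1−p) at 0.25.
n = 0.25 × (z/E)² = 0.25 × (1.960/0.04)² = 600.25
Round up: n = 601.

n = 601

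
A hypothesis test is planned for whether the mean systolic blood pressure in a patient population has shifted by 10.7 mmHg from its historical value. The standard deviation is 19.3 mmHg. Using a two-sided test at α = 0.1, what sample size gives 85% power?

24

For a one-sample z-test, n = ((z_{α/2} + z_β)·σ/δ)².
z_{α/2} = 1.645 (two-sided α = 0.1); z_β = 1.036 (power 85% → β = 0.15).
n = (2.681 × 19.3 / 10.7)² = 23.39
Round up: n = 24.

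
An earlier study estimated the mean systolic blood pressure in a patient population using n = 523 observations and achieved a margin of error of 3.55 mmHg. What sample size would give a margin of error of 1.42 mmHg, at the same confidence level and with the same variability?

Margin of error scales as 1/√n, so n₂ = n₁·(E₁/E₂)².
n₂ = 523 × (3.55/1.42)² = 523 × 6.25 = 3268.75
Round up: n₂ = 3269.

3269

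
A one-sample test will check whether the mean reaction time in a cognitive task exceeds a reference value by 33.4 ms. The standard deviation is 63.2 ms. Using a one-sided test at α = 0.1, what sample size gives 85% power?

20

For a one-sample z-test, n = ((z_α + z_β)·σ/δ)².
z_α = 1.282 (one-sided α = 0.1); z_β = 1.036 (power 85% → β = 0.15).
n = (2.318 × 63.2 / 33.4)² = 19.24
Round up: n = 20.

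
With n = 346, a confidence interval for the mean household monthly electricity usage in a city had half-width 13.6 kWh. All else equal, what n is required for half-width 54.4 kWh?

Margin of error scales as 1/√n, so n₂ = n₁·(E₁/E₂)².
n₂ = 346 × (13.6/54.4)² = 346 × 0.0625 = 21.62
Round up: n₂ = 22.

22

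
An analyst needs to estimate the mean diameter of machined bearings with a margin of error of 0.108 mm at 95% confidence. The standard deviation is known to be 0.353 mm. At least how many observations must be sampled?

For a mean, the margin of error is E = z·σ/√n, so n = (zσ/E)².
At 95% confidence, z = 1.960.
n = (1.960 × 0.353 / 0.108)² = 41.04
Round up: n = 42.

n = 42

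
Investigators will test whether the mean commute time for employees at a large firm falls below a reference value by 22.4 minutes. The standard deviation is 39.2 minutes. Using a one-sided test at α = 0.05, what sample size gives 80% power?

19

For a one-sample z-test, n = ((z_α + z_β)·σ/δ)².
z_α = 1.645 (one-sided α = 0.05); z_β = 0.842 (power 80% → β = 0.2).
n = (2.487 × 39.2 / 22.4)² = 18.94
Round up: n = 19.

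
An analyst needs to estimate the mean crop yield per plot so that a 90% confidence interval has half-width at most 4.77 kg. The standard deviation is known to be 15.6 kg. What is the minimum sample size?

29

For a mean, the margin of error is E = z·σ/√n, so n = (zσ/E)².
At 90% confidence, z = 1.645.
n = (1.645 × 15.6 / 4.77)² = 28.94
Round up: n = 29.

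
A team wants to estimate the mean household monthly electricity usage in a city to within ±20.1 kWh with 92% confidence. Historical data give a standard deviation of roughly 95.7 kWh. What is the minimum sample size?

For a mean, the margin of error is E = z·σ/√n, so n = (zσ/E)².
At 92% confidence, z = 1.751.
n = (1.751 × 95.7 / 20.1)² = 69.50
Round up: n = 70.

70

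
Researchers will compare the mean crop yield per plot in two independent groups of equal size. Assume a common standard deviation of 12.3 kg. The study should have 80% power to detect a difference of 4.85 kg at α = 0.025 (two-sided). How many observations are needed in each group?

123 per group

For two equal groups, n per group = 2·((z_{α/2} + z_β)·σ/δ)².
z_{α/2} = 2.241; z_β = 0.842 (power 80%).
n = 2 × (3.083 × 12.3 / 4.85)² = 2 × 61.13 = 122.26
Round up: n = 123 per group.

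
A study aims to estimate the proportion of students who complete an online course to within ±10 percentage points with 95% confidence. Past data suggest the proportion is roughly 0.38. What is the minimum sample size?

For a proportion with margin E = 0.1 at 95% confidence, z = 1.960.
n = p̂(1−p̂)(z/E)² = 0.38 × 0.62 × (1.960/0.1)² = 90.51
Round up: n = 91.

91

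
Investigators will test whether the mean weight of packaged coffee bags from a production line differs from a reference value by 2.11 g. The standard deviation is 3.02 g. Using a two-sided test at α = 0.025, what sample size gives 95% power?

For a one-sample z-test, n = ((z_{α/2} + z_β)·σ/δ)².
z_{α/2} = 2.241 (two-sided α = 0.025); z_β = 1.645 (power 95% → β = 0.05).
n = (3.886 × 3.02 / 2.11)² = 30.94
Round up: n = 31.

31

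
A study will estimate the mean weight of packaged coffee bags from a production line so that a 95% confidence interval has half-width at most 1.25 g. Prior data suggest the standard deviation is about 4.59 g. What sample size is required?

For a mean, the margin of error is E = z·σ/√n, so n = (zσ/E)².
At 95% confidence, z = 1.960.
n = (1.960 × 4.59 / 1.25)² = 51.80
Round up: n = 52.

52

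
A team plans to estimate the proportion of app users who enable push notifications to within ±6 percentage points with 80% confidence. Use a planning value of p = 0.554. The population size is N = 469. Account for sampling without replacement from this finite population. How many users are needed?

92

For a proportion with margin E = 0.06 at 80% confidence, z = 1.282.
n = p̂(1−p̂)(z/E)² = 0.554 × 0.446 × (1.282/0.06)² = 112.80 — call this n₀.
Finite-population correction with N = 469: n = n₀ / (1 + (n₀−1)/N) = 112.80 / 1.238 = 91.11
Round up: n = 92.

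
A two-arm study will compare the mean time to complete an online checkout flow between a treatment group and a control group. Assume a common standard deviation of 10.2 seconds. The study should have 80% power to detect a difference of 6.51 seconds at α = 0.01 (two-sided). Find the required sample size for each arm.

For two equal groups, n per group = 2·((z_{α/2} + z_β)·σ/δ)².
z_{α/2} = 2.576; z_β = 0.842 (power 80%).
n = 2 × (3.418 × 10.2 / 6.51)² = 2 × 28.68 = 57.36
Round up: n = 58 per group.

58 per group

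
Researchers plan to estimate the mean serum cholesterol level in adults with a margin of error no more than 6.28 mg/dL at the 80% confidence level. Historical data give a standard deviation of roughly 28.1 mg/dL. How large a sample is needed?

33

For a mean, the margin of error is E = z·σ/√n, so n = (zσ/E)².
At 80% confidence, z = 1.282.
n = (1.282 × 28.1 / 6.28)² = 32.91
Round up: n = 33.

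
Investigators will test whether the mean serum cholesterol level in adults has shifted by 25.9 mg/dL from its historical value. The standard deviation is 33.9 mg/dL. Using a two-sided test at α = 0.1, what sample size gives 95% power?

For a one-sample z-test, n = ((z_{α/2} + z_β)·σ/δ)².
z_{α/2} = 1.645 (two-sided α = 0.1); z_β = 1.645 (power 95% → β = 0.05).
n = (3.290 × 33.9 / 25.9)² = 18.54
Round up: n = 19.

n = 19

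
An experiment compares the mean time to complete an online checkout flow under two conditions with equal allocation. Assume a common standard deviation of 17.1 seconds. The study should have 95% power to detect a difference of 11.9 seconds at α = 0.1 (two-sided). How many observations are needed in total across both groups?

90 total

For two equal groups, n per group = 2·((z_{α/2} + z_β)·σ/δ)².
z_{α/2} = 1.645; z_β = 1.645 (power 95%).
n = 2 × (3.290 × 17.1 / 11.9)² = 2 × 22.35 = 44.70
Round up: n = 45 per group.
Total across both groups: 2 × 45 = 90.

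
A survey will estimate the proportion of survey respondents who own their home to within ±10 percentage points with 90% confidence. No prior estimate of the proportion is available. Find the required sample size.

68

For a proportion with margin E = 0.1 at 90% confidence, z = 1.645.
With no prior estimate, use p = 0.5, which maximizes p(1−p) at 0.25.
n = 0.25 × (z/E)² = 0.25 × (1.645/0.1)² = 67.65
Round up: n = 68.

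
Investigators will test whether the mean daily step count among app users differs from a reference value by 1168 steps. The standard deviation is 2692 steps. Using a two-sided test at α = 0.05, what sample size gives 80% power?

For a one-sample z-test, n = ((z_{α/2} + z_β)·σ/δ)².
z_{α/2} = 1.960 (two-sided α = 0.05); z_β = 0.842 (power 80% → β = 0.2).
n = (2.802 × 2692 / 1168)² = 41.71
Round up: n = 42.

42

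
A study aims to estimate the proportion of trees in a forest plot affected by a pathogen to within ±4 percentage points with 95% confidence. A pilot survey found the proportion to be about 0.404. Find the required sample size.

For a proportion with margin E = 0.04 at 95% confidence, z = 1.960.
n = p̂(1−p̂)(z/E)² = 0.404 × 0.596 × (1.960/0.04)² = 578.12
Round up: n = 579.

n = 579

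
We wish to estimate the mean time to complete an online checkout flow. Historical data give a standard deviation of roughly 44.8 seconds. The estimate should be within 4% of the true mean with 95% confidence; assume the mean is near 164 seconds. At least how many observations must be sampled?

180

For a mean, the margin of error is E = z·σ/√n, so n = (zσ/E)².
At 95% confidence, z = 1.960.
E = 4% of 164 = 6.56 seconds.
n = (1.960 × 44.8 / 6.56)² = 179.17
Round up: n = 180.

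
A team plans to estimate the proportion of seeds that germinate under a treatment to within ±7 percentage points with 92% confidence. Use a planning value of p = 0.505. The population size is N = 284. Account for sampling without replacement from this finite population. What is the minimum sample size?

For a proportion with margin E = 0.07 at 92% confidence, z = 1.751.
n = p̂(1−p̂)(z/E)² = 0.505 × 0.495 × (1.751/0.07)² = 156.41 — call this n₀.
Finite-population correction with N = 284: n = n₀ / (1 + (n₀−1)/N) = 156.41 / 1.547 = 101.11
Round up: n = 102.

n = 102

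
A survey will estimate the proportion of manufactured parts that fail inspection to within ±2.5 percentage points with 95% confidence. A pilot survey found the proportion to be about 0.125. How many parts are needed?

673

For a proportion with margin E = 0.025 at 95% confidence, z = 1.960.
n = p̂(1−p̂)(z/E)² = 0.125 × 0.875 × (1.960/0.025)² = 672.28
Round up: n = 673.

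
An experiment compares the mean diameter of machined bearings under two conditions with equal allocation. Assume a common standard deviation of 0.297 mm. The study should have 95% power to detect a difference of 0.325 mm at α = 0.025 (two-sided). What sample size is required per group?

For two equal groups, n per group = 2·((z_{α/2} + z_β)·σ/δ)².
z_{α/2} = 2.241; z_β = 1.645 (power 95%).
n = 2 × (3.886 × 0.297 / 0.325)² = 2 × 12.61 = 25.22
Round up: n = 26 per group.

26 per group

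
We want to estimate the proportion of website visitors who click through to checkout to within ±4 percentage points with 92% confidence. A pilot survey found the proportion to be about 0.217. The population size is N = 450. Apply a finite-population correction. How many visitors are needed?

n = 190

For a proportion with margin E = 0.04 at 92% confidence, z = 1.751.
n = p̂(1−p̂)(z/E)² = 0.217 × 0.783 × (1.751/0.04)² = 325.59 — call this n₀.
Finite-population correction with N = 450: n = n₀ / (1 + (n₀−1)/N) = 325.59 / 1.721 = 189.19
Round up: n = 190.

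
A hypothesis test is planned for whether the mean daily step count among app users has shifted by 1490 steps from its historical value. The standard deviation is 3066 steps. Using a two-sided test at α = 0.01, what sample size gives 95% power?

76

For a one-sample z-test, n = ((z_{α/2} + z_β)·σ/δ)².
z_{α/2} = 2.576 (two-sided α = 0.01); z_β = 1.645 (power 95% → β = 0.05).
n = (4.221 × 3066 / 1490)² = 75.44
Round up: n = 76.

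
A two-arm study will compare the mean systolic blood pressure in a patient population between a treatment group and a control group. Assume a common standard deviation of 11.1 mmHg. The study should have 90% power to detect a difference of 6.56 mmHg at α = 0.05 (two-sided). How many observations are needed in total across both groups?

For two equal groups, n per group = 2·((z_{α/2} + z_β)·σ/δ)².
z_{α/2} = 1.960; z_β = 1.282 (power 90%).
n = 2 × (3.242 × 11.1 / 6.56)² = 2 × 30.09 = 60.18
Round up: n = 61 per group.
Total across both groups: 2 × 61 = 122.

122 total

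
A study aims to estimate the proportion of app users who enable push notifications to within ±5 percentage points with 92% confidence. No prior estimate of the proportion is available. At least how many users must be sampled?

307

For a proportion with margin E = 0.05 at 92% confidence, z = 1.751.
With no prior estimate, use p = 0.5, which maximizes p(1−p) at 0.25.
n = 0.25 × (z/E)² = 0.25 × (1.751/0.05)² = 306.60
Round up: n = 307.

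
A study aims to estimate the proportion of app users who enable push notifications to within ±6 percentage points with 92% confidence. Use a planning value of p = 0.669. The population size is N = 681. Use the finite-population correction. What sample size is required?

For a proportion with margin E = 0.06 at 92% confidence, z = 1.751.
n = p̂(1−p̂)(z/E)² = 0.669 × 0.331 × (1.751/0.06)² = 188.59 — call this n₀.
Finite-population correction with N = 681: n = n₀ / (1 + (n₀−1)/N) = 188.59 / 1.275 = 147.91
Round up: n = 148.

148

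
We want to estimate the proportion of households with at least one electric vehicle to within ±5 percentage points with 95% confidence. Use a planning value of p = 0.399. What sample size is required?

369

For a proportion with margin E = 0.05 at 95% confidence, z = 1.960.
n = p̂(1−p̂)(z/E)² = 0.399 × 0.601 × (1.960/0.05)² = 368.48
Round up: n = 369.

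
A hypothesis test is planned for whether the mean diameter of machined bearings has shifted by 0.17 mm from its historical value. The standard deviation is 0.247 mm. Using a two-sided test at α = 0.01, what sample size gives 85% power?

28

For a one-sample z-test, n = ((z_{α/2} + z_β)·σ/δ)².
z_{α/2} = 2.576 (two-sided α = 0.01); z_β = 1.036 (power 85% → β = 0.15).
n = (3.612 × 0.247 / 0.17)² = 27.54
Round up: n = 28.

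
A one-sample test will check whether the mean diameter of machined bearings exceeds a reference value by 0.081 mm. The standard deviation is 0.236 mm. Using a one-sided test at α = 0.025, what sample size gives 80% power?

n = 67

For a one-sample z-test, n = ((z_α + z_β)·σ/δ)².
z_α = 1.960 (one-sided α = 0.025); z_β = 0.842 (power 80% → β = 0.2).
n = (2.802 × 0.236 / 0.081)² = 66.65
Round up: n = 67.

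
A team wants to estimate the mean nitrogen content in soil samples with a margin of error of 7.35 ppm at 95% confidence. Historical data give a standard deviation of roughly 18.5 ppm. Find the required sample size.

For a mean, the margin of error is E = z·σ/√n, so n = (zσ/E)².
At 95% confidence, z = 1.960.
n = (1.960 × 18.5 / 7.35)² = 24.34
Round up: n = 25.

25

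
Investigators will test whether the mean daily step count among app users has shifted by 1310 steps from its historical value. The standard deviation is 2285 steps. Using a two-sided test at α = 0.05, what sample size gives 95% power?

For a one-sample z-test, n = ((z_{α/2} + z_β)·σ/δ)².
z_{α/2} = 1.960 (two-sided α = 0.05); z_β = 1.645 (power 95% → β = 0.05).
n = (3.605 × 2285 / 1310)² = 39.54
Round up: n = 40.

40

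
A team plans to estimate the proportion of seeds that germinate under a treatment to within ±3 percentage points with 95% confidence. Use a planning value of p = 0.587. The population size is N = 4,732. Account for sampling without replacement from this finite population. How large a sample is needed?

850

For a proportion with margin E = 0.03 at 95% confidence, z = 1.960.
n = p̂(1−p̂)(z/E)² = 0.587 × 0.413 × (1.960/0.03)² = 1034.80 — call this n₀.
Finite-population correction with N = 4,732: n = n₀ / (1 + (n₀−1)/N) = 1034.80 / 1.218 = 849.59
Round up: n = 850.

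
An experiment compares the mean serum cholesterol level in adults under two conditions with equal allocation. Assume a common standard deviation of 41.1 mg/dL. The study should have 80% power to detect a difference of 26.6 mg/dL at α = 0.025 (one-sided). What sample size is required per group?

38 per group

For two equal groups, n per group = 2·((z_α + z_β)·σ/δ)².
z_α = 1.960; z_β = 0.842 (power 80%).
n = 2 × (2.802 × 41.1 / 26.6)² = 2 × 18.74 = 37.48
Round up: n = 38 per group.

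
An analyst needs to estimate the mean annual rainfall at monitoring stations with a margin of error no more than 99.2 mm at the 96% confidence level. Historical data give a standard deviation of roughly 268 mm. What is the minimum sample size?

For a mean, the margin of error is E = z·σ/√n, so n = (zσ/E)².
At 96% confidence, z = 2.054.
n = (2.054 × 268 / 99.2)² = 30.79
Round up: n = 31.

31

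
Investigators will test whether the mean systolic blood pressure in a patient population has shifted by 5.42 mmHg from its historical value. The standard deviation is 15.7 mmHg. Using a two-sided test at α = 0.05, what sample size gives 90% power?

For a one-sample z-test, n = ((z_{α/2} + z_β)·σ/δ)².
z_{α/2} = 1.960 (two-sided α = 0.05); z_β = 1.282 (power 90% → β = 0.1).
n = (3.242 × 15.7 / 5.42)² = 88.19
Round up: n = 89.

89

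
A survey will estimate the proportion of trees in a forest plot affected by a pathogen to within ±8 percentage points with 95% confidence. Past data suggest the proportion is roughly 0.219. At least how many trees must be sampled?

103

For a proportion with margin E = 0.08 at 95% confidence, z = 1.960.
n = p̂(1−p̂)(z/E)² = 0.219 × 0.781 × (1.960/0.08)² = 102.67
Round up: n = 103.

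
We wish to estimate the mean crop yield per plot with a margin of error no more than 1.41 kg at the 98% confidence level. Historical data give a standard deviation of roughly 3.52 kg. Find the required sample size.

34

For a mean, the margin of error is E = z·σ/√n, so n = (zσ/E)².
At 98% confidence, z = 2.326.
n = (2.326 × 3.52 / 1.41)² = 33.72
Round up: n = 34.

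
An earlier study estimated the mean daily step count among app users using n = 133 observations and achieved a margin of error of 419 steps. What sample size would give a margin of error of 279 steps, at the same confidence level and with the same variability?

Margin of error scales as 1/√n, so n₂ = n₁·(E₁/E₂)².
n₂ = 133 × (419/279)² = 133 × 2.255 = 299.91
Round up: n₂ = 300.

300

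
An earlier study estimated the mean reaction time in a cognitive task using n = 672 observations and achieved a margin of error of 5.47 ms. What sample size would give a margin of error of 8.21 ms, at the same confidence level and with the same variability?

Margin of error scales as 1/√n, so n₂ = n₁·(E₁/E₂)².
n₂ = 672 × (5.47/8.21)² = 672 × 0.4439 = 298.30
Round up: n₂ = 299.

299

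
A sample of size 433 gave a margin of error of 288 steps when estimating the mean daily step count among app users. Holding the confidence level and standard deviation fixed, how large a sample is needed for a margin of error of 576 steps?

Margin of error scales as 1/√n, so n₂ = n₁·(E₁/E₂)².
n₂ = 433 × (288/576)² = 433 × 0.25 = 108.25
Round up: n₂ = 109.

n = 109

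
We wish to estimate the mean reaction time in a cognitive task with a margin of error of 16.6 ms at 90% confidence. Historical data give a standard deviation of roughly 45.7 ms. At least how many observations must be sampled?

For a mean, the margin of error is E = z·σ/√n, so n = (zσ/E)².
At 90% confidence, z = 1.645.
n = (1.645 × 45.7 / 16.6)² = 20.51
Round up: n = 21.

21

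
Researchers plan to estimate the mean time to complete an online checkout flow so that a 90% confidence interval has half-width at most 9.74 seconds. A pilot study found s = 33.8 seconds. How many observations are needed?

For a mean, the margin of error is E = z·σ/√n, so n = (zσ/E)².
At 90% confidence, z = 1.645.
n = (1.645 × 33.8 / 9.74)² = 32.59
Round up: n = 33.

33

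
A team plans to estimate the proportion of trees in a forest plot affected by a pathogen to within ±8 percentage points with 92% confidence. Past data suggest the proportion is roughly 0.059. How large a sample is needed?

For a proportion with margin E = 0.08 at 92% confidence, z = 1.751.
n = p̂(1−p̂)(z/E)² = 0.059 × 0.941 × (1.751/0.08)² = 26.60
Round up: n = 27.

n = 27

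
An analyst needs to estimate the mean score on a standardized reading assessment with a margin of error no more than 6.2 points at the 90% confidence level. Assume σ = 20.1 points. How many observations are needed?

For a mean, the margin of error is E = z·σ/√n, so n = (zσ/E)².
At 90% confidence, z = 1.645.
n = (1.645 × 20.1 / 6.2)² = 28.44
Round up: n = 29.

29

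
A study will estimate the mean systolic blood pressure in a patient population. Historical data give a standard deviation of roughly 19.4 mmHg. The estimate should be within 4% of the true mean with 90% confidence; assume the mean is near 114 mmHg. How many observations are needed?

n = 49

For a mean, the margin of error is E = z·σ/√n, so n = (zσ/E)².
At 90% confidence, z = 1.645.
E = 4% of 114 = 4.56 mmHg.
n = (1.645 × 19.4 / 4.56)² = 48.98
Round up: n = 49.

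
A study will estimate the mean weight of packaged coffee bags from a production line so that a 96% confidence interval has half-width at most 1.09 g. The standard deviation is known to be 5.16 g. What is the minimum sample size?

n = 95

For a mean, the margin of error is E = z·σ/√n, so n = (zσ/E)².
At 96% confidence, z = 2.054.
n = (2.054 × 5.16 / 1.09)² = 94.55
Round up: n = 95.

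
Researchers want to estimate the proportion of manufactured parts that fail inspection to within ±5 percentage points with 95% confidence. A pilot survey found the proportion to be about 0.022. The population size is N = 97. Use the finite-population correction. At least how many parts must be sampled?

For a proportion with margin E = 0.05 at 95% confidence, z = 1.960.
n = p̂(1−p̂)(z/E)² = 0.022 × 0.978 × (1.960/0.05)² = 33.06 — call this n₀.
Finite-population correction with N = 97: n = n₀ / (1 + (n₀−1)/N) = 33.06 / 1.331 = 24.84
Round up: n = 25.

n = 25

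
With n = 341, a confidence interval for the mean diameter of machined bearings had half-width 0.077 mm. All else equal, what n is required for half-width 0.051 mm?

n = 778

Margin of error scales as 1/√n, so n₂ = n₁·(E₁/E₂)².
n₂ = 341 × (0.077/0.051)² = 341 × 2.28 = 777.48
Round up: n₂ = 778.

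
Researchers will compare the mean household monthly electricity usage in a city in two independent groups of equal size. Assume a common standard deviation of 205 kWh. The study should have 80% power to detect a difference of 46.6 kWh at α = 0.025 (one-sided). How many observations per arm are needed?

304 per group

For two equal groups, n per group = 2·((z_α + z_β)·σ/δ)².
z_α = 1.960; z_β = 0.842 (power 80%).
n = 2 × (2.802 × 205 / 46.6)² = 2 × 151.94 = 303.88
Round up: n = 304 per group.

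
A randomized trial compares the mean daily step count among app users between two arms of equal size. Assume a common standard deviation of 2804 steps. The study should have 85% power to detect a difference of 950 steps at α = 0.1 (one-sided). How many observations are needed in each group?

For two equal groups, n per group = 2·((z_α + z_β)·σ/δ)².
z_α = 1.282; z_β = 1.036 (power 85%).
n = 2 × (2.318 × 2804 / 950)² = 2 × 46.81 = 93.62
Round up: n = 94 per group.

94 per group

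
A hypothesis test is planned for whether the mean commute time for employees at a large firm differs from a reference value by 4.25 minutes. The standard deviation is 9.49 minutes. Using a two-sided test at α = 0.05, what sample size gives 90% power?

53

For a one-sample z-test, n = ((z_{α/2} + z_β)·σ/δ)².
z_{α/2} = 1.960 (two-sided α = 0.05); z_β = 1.282 (power 90% → β = 0.1).
n = (3.242 × 9.49 / 4.25)² = 52.41
Round up: n = 53.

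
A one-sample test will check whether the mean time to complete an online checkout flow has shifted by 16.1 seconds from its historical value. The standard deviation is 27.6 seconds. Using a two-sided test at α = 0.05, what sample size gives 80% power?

For a one-sample z-test, n = ((z_{α/2} + z_β)·σ/δ)².
z_{α/2} = 1.960 (two-sided α = 0.05); z_β = 0.842 (power 80% → β = 0.2).
n = (2.802 × 27.6 / 16.1)² = 23.07
Round up: n = 24.

n = 24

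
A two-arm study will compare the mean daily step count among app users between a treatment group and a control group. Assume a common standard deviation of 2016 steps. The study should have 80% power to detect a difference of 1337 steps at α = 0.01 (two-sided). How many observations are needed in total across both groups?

108 total

For two equal groups, n per group = 2·((z_{α/2} + z_β)·σ/δ)².
z_{α/2} = 2.576; z_β = 0.842 (power 80%).
n = 2 × (3.418 × 2016 / 1337)² = 2 × 26.56 = 53.12
Round up: n = 54 per group.
Total across both groups: 2 × 54 = 108.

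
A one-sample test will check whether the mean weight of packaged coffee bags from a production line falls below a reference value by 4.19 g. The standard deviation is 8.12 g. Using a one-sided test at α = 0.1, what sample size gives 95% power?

n = 33

For a one-sample z-test, n = ((z_α + z_β)·σ/δ)².
z_α = 1.282 (one-sided α = 0.1); z_β = 1.645 (power 95% → β = 0.05).
n = (2.927 × 8.12 / 4.19)² = 32.18
Round up: n = 33.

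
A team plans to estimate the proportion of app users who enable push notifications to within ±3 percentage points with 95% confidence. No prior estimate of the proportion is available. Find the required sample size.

1068

For a proportion with margin E = 0.03 at 95% confidence, z = 1.960.
With no prior estimate, use p = 0.5, which maximizes p(1−p) at 0.25.
n = 0.25 × (z/E)² = 0.25 × (1.960/0.03)² = 1067.11
Round up: n = 1068.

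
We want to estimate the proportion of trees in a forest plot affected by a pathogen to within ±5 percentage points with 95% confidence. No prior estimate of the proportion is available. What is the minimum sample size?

For a proportion with margin E = 0.05 at 95% confidence, z = 1.960.
With no prior estimate, use p = 0.5, which maximizes p(1−p) at 0.25.
n = 0.25 × (z/E)² = 0.25 × (1.960/0.05)² = 384.16
Round up: n = 385.

385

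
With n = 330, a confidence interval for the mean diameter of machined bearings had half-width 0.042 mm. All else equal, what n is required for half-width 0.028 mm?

Margin of error scales as 1/√n, so n₂ = n₁·(E₁/E₂)².
n₂ = 330 × (0.042/0.028)² = 330 × 2.25 = 742.50
Round up: n₂ = 743.

743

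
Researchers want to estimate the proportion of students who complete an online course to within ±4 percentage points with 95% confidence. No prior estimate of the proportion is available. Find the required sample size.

For a proportion with margin E = 0.04 at 95% confidence, z = 1.960.
With no prior estimate, use p = 0.5, which maximizes p(1−p) at 0.25.
n = 0.25 × (z/E)² = 0.25 × (1.960/0.04)² = 600.25
Round up: n = 601.

601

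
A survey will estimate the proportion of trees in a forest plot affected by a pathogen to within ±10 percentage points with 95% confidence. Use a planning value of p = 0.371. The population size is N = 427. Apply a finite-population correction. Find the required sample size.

75

For a proportion with margin E = 0.1 at 95% confidence, z = 1.960.
n = p̂(1−p̂)(z/E)² = 0.371 × 0.629 × (1.960/0.1)² = 89.65 — call this n₀.
Finite-population correction with N = 427: n = n₀ / (1 + (n₀−1)/N) = 89.65 / 1.208 = 74.21
Round up: n = 75.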